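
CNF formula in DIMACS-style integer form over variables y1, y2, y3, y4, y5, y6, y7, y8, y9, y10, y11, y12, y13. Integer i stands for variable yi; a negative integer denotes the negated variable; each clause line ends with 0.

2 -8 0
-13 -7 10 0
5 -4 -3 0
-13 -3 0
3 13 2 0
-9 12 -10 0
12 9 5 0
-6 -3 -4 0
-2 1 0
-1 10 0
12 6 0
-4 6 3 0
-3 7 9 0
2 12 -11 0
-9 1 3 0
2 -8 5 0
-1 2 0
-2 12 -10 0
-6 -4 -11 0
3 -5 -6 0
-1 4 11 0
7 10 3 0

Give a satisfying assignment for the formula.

y8 occurs only negated in the remaining clauses — set y8 = False.
Pure literal: y12 appears only positively; assign y12 = True.
Branch on y1: take y1 = True.
  then y10 is forced to True.
  then y2 is forced to True.
Set y3 = False and propagate.
Branch on y4: take y4 = False.
  then y11 is forced to True.
The remaining clauses are satisfied by y5 = False, y6 = False, y7 = False, y9 = True, y13 = False.

y1=True, y2=True, y3=False, y4=False, y5=False, y6=False, y7=False, y8=False, y9=True, y10=True, y11=True, y12=True, y13=False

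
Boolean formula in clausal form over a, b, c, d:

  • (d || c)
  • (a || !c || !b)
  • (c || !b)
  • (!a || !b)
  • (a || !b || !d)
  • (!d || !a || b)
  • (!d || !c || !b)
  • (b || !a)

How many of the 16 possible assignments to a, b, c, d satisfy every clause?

3

The models are:
  a=F b=F c=F d=T
  a=F b=F c=T d=F
  a=F b=F c=T d=T
Count: 3.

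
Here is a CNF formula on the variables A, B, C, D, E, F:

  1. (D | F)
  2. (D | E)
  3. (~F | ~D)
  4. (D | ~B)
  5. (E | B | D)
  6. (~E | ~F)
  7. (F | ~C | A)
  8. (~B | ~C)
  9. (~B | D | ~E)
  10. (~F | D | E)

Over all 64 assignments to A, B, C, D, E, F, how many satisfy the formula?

Case analysis on D and E:
  D=1, E=1: 5 of the 16 assignments to (A,B,C,F) work.
  D=1, E=0: 5 of the 16 assignments to (A,B,C,F) work.
  D=0, E=1: a clause becomes empty — 0.
  D=0, E=0: a clause becomes empty — 0.
Total: 5 + 5 + 0 + 0 = 10.

10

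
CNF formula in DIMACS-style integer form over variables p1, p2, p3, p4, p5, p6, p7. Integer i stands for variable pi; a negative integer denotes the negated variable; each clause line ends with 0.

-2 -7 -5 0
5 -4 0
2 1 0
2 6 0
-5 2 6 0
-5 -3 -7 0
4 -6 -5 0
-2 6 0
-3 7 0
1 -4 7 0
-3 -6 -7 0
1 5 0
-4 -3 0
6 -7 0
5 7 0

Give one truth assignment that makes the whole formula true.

p1=True, p2=True, p3=False, p4=False, p5=False, p6=True, p7=True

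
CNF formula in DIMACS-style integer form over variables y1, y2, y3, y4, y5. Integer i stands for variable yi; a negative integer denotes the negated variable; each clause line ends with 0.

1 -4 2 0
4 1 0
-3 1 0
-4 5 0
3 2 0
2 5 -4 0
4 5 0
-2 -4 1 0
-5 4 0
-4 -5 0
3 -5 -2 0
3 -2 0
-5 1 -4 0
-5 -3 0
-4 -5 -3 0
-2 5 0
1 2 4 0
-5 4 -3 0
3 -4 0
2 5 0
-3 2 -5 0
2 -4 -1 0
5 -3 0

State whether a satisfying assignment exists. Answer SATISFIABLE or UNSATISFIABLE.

y4 = True:
  propagation gives y5=True; an empty clause results — contradiction.
y4 = False:
  propagation gives y1=True, y5=True; an empty clause results — contradiction.
Every branch closes, so no satisfying assignment exists.

UNSATISFIABLE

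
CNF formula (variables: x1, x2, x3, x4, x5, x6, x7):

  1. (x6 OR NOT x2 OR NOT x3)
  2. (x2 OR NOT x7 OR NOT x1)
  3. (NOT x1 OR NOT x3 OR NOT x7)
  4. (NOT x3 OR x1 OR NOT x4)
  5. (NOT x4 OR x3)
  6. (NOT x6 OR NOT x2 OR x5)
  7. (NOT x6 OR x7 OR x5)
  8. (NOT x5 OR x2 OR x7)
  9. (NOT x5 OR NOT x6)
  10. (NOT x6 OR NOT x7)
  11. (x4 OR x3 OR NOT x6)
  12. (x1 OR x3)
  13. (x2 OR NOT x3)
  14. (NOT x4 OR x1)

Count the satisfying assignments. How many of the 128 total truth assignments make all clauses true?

Satisfying assignments:
  x1=T x2=F x3=F x4=F x5=F x6=F x7=F
  x1=T x2=T x3=F x4=F x5=F x6=F x7=F
  x1=T x2=T x3=F x4=F x5=F x6=F x7=T
  x1=T x2=T x3=F x4=F x5=T x6=F x7=F
  x1=T x2=T x3=F x4=F x5=T x6=F x7=T
That's 5 in total.

5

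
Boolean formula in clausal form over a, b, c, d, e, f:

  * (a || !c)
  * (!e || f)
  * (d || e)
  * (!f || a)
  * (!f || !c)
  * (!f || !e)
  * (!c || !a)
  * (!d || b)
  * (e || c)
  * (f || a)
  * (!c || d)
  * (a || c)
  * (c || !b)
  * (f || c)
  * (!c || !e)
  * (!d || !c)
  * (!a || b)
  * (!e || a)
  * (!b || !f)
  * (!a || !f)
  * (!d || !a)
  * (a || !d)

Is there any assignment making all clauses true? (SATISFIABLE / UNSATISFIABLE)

UNSATISFIABLE

a = True:
  propagation gives c=False, e=True, f=True; an empty clause results — contradiction.
a = False:
  propagation gives c=False; an empty clause results — contradiction.
Every branch closes, so no satisfying assignment exists.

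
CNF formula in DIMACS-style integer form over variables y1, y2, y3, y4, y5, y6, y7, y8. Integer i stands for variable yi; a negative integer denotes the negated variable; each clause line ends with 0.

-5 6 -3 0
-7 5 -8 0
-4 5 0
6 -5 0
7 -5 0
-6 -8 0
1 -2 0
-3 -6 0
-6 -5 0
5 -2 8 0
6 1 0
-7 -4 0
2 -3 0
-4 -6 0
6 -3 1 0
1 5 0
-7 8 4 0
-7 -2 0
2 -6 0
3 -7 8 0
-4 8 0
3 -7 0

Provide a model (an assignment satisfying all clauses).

y1 = 1, y2 = 1, y3 = 0, y4 = 0, y5 = 0, y6 = 0, y7 = 0, y8 = 1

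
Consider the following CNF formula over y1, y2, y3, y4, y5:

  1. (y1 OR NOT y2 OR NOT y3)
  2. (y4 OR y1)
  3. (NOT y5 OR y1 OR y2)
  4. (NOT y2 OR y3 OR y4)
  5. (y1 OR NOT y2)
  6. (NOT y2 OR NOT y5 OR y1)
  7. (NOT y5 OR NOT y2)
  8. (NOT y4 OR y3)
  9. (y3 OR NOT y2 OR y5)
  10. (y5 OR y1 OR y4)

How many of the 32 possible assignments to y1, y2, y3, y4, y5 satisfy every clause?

9

Split on y2, then y1.
  y2=T, y1=T: remaining (y3,y4,y5) ∈ {(T,F,F); (T,T,F)} — 2.
  y2=T, y1=F: a clause becomes empty — 0.
  y2=F, y1=T: y5 free; 3 ways for (y3,y4) × 2^1 = 6.
  y2=F, y1=F: remaining (y3,y4,y5) ∈ {(T,T,F)} — 1.
Total: 2 + 0 + 6 + 1 = 9.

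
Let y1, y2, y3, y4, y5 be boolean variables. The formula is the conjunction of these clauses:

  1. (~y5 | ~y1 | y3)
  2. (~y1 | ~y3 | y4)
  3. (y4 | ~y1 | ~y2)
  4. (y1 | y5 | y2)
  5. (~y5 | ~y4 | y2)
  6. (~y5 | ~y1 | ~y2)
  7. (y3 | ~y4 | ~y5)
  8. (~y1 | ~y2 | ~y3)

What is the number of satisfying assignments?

13

Split on y1, then y2.
  y1=1, y2=1: remaining (y3,y4,y5) ∈ {(0,1,0)} — 1.
  y1=1, y2=0: remaining (y3,y4,y5) ∈ {(0,0,0); (0,1,0); (1,1,0)} — 3.
  y1=0, y2=1: 7 of the 8 assignments to (y3,y4,y5) work.
  y1=0, y2=0: remaining (y3,y4,y5) ∈ {(0,0,1); (1,0,1)} — 2.
Total: 1 + 3 + 7 + 2 = 13.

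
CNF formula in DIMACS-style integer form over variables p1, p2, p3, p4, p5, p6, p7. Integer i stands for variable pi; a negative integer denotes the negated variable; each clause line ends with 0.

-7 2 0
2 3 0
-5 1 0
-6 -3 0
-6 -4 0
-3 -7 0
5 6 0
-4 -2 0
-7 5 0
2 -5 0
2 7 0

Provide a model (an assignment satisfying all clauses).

Pure literal: p1 appears only positively; assign p1 = True.
p4 occurs only negated in the remaining clauses — set p4 = False.
Branch on p2: take p2 = True.
For the remaining variables, p3 = False, p5 = True, p6 = True, p7 = False works.
Every clause has at least one true literal under this assignment.

p1=1  p2=1  p3=0  p4=0  p5=1  p6=1  p7=0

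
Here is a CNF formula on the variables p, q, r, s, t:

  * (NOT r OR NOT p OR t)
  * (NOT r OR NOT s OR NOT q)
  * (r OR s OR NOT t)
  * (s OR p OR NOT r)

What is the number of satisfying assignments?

17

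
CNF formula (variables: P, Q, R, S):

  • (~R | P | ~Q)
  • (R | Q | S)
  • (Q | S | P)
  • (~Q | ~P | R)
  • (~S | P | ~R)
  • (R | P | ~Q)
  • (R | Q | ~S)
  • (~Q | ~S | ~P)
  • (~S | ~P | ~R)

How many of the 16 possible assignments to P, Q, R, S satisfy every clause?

2

The models are:
  P=1 Q=0 R=1 S=0
  P=1 Q=1 R=1 S=0
Count: 2.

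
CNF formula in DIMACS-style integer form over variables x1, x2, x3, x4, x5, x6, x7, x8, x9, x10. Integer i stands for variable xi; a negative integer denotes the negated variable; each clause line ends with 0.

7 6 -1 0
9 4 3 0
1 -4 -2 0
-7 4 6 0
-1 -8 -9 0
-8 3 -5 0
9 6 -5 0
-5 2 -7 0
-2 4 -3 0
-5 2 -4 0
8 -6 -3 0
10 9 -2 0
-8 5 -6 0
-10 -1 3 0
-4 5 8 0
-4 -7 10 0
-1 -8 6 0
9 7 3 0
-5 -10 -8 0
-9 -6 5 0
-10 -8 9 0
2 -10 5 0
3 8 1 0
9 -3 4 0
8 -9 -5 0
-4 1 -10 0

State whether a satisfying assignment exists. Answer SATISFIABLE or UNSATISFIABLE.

SATISFIABLE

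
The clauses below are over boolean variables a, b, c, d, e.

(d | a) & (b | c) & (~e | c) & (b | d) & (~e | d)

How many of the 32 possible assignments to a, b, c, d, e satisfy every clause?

12

Split on d, then b.
  d=1, b=1: a free; 3 ways for (c,e) × 2^1 = 6.
  d=1, b=0: remaining (a,c,e) ∈ {(0,1,0); (0,1,1); (1,1,0); (1,1,1)} — 4.
  d=0, b=1: remaining (a,c,e) ∈ {(1,0,0); (1,1,0)} — 2.
  d=0, b=0: a clause becomes empty — 0.
Total: 6 + 4 + 2 + 0 = 12.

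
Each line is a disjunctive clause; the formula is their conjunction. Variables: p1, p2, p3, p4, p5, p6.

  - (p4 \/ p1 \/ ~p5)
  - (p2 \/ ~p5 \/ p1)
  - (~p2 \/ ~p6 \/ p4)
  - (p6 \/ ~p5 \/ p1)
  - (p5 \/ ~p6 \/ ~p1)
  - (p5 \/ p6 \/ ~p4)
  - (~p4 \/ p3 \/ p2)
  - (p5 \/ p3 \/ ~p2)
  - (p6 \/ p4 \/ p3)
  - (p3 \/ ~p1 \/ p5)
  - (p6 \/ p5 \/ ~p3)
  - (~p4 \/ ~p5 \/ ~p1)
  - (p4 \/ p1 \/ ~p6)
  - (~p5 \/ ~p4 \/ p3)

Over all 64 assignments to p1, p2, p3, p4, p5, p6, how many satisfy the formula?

Split on p5, then p4.
  p5=T, p4=T: remaining (p1,p2,p3,p6) ∈ {(F,T,T,T)} — 1.
  p5=T, p4=F: remaining (p1,p2,p3,p6) ∈ {(T,F,F,T); (T,F,T,F); (T,F,T,T); (T,T,T,F)} — 4.
  p5=F, p4=T: remaining (p1,p2,p3,p6) ∈ {(F,F,T,T); (F,T,T,T)} — 2.
  p5=F, p4=F: no assignment works — 0.
Total: 1 + 4 + 2 + 0 = 7.

7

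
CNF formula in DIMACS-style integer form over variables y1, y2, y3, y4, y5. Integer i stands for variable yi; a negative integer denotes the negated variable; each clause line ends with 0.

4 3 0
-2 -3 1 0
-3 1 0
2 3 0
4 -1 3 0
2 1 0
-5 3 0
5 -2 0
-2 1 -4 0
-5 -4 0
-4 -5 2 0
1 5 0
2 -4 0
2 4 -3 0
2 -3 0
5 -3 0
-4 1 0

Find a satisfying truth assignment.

y1=True  y2=True  y3=True  y4=False  y5=True

Check each clause:
  1. (y4 | y3) — y3 is true.
  2. (~y3 | y1 | ~y2) — y1 is true.
  3. (~y3 | y1) — y1 is true.
  4. (y3 | y2) — y2 is true.
  5. (~y1 | y4 | y3) — y3 is true.
  6. (y2 | y1) — y1 is true.
  7. (~y5 | y3) — y3 is true.
  8. (y5 | ~y2) — y5 is true.
  9. (~y2 | ~y4 | y1) — y1 is true.
  10. (~y5 | ~y4) — ~y4 is true.
  11. (y2 | ~y5 | ~y4) — y2 is true.
  12. (y1 | y5) — y1 is true.
  13. (~y4 | y2) — y2 is true.
  14. (~y3 | y4 | y2) — y2 is true.
  15. (y2 | ~y3) — y2 is true.
  16. (~y3 | y5) — y5 is true.
  17. (y1 | ~y4) — y1 is true.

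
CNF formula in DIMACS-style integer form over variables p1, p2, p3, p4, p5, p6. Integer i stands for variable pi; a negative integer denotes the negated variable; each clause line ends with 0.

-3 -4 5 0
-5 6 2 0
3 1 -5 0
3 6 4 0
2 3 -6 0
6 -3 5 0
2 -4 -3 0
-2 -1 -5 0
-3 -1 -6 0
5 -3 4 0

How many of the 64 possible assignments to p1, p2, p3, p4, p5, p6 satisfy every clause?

Split on p3, then p5.
  p3=1, p5=1: 5 of the 16 assignments to (p1,p2,p4,p6) work.
  p3=1, p5=0: a clause becomes empty — 0.
  p3=0, p5=1: a clause becomes empty — 0.
  p3=0, p5=0: p1 free; 4 ways for (p2,p4,p6) × 2^1 = 8.
Total: 5 + 0 + 0 + 8 = 13.

13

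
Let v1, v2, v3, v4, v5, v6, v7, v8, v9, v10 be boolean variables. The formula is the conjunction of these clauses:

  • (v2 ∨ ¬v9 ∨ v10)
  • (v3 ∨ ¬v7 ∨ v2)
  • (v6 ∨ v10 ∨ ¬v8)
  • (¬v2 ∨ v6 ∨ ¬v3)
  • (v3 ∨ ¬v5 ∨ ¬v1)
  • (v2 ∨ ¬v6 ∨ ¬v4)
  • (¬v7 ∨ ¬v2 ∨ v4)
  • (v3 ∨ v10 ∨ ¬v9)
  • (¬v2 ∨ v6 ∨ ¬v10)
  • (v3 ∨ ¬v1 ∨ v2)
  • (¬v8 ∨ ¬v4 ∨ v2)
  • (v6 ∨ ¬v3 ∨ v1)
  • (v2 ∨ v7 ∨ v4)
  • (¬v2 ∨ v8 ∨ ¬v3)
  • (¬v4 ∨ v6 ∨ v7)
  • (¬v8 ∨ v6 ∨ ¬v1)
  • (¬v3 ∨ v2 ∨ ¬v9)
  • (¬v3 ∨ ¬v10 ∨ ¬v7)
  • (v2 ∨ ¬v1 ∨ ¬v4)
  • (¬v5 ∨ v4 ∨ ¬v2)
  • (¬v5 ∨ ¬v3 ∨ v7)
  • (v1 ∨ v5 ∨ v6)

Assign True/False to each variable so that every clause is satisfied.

v1=1, v2=0, v3=1, v4=0, v5=0, v6=1, v7=1, v8=1, v9=0, v10=0

v9 occurs only negated in the remaining clauses — set v9 = False.
Branch on v1: take v1 = True.
The remaining clauses are satisfied by v2 = False, v3 = True, v4 = False, v5 = False, v6 = True, v7 = True, v8 = True, v10 = False.
Check each clause:
  1. (v10 ∨ ¬v9 ∨ v2) — ¬v9 is true.
  2. (v2 ∨ v3 ∨ ¬v7) — v3 is true.
  3. (v6 ∨ v10 ∨ ¬v8) — v6 is true.
  4. (v6 ∨ ¬v2 ∨ ¬v3) — ¬v2 is true.
  5. (v3 ∨ ¬v5 ∨ ¬v1) — v3 is true.
  6. (¬v4 ∨ v2 ∨ ¬v6) — ¬v4 is true.
  7. (¬v2 ∨ v4 ∨ ¬v7) — ¬v2 is true.
  8. (v3 ∨ v10 ∨ ¬v9) — v3 is true.
  9. (v6 ∨ ¬v2 ∨ ¬v10) — ¬v2 is true.
  10. (¬v1 ∨ v3 ∨ v2) — v3 is true.
  11. (¬v8 ∨ v2 ∨ ¬v4) — ¬v4 is true.
  12. (v1 ∨ v6 ∨ ¬v3) — v1 is true.
  13. (v7 ∨ v4 ∨ v2) — v7 is true.
  14. (¬v2 ∨ ¬v3 ∨ v8) — v8 is true.
  15. (v6 ∨ ¬v4 ∨ v7) — ¬v4 is true.
  16. (¬v8 ∨ v6 ∨ ¬v1) — v6 is true.
  17. (¬v3 ∨ v2 ∨ ¬v9) — ¬v9 is true.
  18. (¬v3 ∨ ¬v7 ∨ ¬v10) — ¬v10 is true.
  19. (v2 ∨ ¬v4 ∨ ¬v1) — ¬v4 is true.
  20. (¬v5 ∨ v4 ∨ ¬v2) — ¬v5 is true.
  21. (¬v3 ∨ ¬v5 ∨ v7) — ¬v5 is true.
  22. (v6 ∨ v1 ∨ v5) — v1 is true.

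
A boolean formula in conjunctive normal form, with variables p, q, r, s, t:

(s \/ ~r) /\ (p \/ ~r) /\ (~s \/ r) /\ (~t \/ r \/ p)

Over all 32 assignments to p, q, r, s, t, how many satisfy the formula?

10

Case analysis on r and p:
  r=T, p=T: remaining (q,s,t) ∈ {(F,T,F); (F,T,T); (T,T,F); (T,T,T)} — 4.
  r=T, p=F: a clause becomes empty — 0.
  r=F, p=T: remaining (q,s,t) ∈ {(F,F,F); (F,F,T); (T,F,F); (T,F,T)} — 4.
  r=F, p=F: remaining (q,s,t) ∈ {(F,F,F); (T,F,F)} — 2.
Total: 4 + 0 + 4 + 2 = 10.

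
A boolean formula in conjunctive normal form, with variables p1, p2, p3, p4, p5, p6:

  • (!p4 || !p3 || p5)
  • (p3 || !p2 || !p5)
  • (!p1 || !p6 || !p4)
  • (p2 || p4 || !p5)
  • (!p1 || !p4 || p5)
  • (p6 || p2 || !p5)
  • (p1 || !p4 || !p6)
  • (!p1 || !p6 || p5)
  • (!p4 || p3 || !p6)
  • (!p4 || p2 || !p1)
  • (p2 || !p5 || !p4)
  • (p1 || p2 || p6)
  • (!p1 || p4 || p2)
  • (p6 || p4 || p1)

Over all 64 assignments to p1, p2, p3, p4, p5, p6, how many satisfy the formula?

12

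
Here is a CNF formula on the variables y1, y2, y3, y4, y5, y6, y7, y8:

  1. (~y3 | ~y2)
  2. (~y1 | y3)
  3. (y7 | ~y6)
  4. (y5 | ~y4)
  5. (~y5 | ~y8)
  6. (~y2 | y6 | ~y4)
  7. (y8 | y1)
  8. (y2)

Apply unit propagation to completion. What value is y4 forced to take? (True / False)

False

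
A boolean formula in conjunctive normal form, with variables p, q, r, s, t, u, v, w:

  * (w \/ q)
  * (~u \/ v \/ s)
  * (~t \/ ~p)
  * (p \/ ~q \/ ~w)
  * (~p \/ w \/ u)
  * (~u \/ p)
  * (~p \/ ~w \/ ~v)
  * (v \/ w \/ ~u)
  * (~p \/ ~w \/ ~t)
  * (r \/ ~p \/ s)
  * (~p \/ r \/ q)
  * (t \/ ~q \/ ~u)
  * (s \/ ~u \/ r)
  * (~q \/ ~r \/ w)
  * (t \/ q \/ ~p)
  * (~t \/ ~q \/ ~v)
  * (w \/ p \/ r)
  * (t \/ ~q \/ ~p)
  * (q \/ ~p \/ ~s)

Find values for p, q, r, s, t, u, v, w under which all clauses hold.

p = 0, q = 0, r = 0, s = 0, t = 0, u = 0, v = 0, w = 1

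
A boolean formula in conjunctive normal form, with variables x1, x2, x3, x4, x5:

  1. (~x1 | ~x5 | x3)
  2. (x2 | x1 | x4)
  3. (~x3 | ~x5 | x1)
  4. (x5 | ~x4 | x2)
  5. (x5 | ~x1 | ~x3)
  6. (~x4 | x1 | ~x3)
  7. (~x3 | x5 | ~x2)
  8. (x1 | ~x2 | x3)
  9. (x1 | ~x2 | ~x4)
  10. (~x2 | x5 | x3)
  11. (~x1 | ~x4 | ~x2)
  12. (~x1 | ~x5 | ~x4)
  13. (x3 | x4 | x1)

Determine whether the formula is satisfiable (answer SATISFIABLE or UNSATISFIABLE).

SATISFIABLE

Set x1 = True and propagate.
Set x2 = False and propagate.
The remaining clauses are satisfied by x3 = False, x4 = False, x5 = False.
So x1=1, x2=0, x3=0, x4=0, x5=0 is a satisfying assignment.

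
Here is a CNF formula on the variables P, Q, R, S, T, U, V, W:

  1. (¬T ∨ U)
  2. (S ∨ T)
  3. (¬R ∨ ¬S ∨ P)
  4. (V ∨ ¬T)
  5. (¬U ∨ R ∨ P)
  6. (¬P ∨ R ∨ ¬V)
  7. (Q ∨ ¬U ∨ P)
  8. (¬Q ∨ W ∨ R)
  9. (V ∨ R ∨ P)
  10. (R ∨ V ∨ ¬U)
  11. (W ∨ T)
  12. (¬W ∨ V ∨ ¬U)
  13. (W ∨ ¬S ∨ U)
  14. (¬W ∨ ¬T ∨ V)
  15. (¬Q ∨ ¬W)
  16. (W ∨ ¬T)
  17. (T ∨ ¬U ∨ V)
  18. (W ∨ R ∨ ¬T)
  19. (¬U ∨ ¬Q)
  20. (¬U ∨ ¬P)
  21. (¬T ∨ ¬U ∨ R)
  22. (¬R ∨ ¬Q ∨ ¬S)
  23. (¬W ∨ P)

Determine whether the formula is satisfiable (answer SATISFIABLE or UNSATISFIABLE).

SATISFIABLE

Branch on P: take P = True.
  then U is forced to False.
  then T is forced to False.
  then S is forced to True.
  then W is forced to True.
  then Q is forced to False.
For the remaining variables, R = True, V = False works.
Every clause has at least one true literal under this assignment.
So P = T, Q = F, R = T, S = T, T = F, U = F, V = F, W = T is a satisfying assignment.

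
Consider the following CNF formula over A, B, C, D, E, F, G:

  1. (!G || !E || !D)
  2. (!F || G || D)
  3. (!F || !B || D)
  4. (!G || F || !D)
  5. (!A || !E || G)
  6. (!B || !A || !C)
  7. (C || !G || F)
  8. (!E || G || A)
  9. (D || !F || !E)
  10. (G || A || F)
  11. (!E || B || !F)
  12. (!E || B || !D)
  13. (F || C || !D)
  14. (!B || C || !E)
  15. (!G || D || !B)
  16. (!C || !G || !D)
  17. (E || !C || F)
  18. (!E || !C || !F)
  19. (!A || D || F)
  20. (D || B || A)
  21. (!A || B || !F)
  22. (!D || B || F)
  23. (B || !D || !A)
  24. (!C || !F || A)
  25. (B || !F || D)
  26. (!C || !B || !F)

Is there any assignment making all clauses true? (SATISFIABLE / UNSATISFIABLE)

SATISFIABLE

Branch on A: take A = False.
Branch on B: take B = True.
Try C = False.
  then E is forced to False.
For the remaining variables, D = True, F = True, G = True works.
Every clause has at least one true literal under this assignment.
So A=False  B=True  C=False  D=True  E=False  F=True  G=True is a satisfying assignment.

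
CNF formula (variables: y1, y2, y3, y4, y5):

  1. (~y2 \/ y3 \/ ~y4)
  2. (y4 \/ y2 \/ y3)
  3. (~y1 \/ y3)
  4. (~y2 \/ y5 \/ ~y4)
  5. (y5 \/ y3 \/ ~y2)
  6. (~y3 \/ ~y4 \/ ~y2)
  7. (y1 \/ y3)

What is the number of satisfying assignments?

12

Case analysis on y3 and y2:
  y3=T, y2=T: remaining (y1,y4,y5) ∈ {(F,F,F); (F,F,T); (T,F,F); (T,F,T)} — 4.
  y3=T, y2=F: y1, y4, y5 free → 2^3 = 8.
  y3=F, y2=T: a clause becomes empty — 0.
  y3=F, y2=F: a clause becomes empty — 0.
Total: 4 + 8 + 0 + 0 = 12.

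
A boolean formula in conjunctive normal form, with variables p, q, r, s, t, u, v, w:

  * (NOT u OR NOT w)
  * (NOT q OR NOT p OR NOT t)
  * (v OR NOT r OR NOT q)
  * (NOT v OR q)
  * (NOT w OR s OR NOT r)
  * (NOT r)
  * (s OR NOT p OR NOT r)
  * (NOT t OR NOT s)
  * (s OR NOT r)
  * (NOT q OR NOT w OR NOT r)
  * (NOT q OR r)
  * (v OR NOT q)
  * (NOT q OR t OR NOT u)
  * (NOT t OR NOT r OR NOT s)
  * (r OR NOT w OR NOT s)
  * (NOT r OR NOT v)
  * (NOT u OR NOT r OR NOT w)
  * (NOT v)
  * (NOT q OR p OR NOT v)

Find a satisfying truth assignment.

(NOT r) is a unit clause, so r = False.
Unit propagation: (NOT q) forces q = False.
(NOT v) is a unit clause, so v = False.
s occurs only negated in the remaining clauses — set s = False.
t occurs only negated in the remaining clauses — set t = False.
Branch on u: take u = False.
p, w are now unconstrained; take p = False, w = False.
Every clause has at least one true literal under this assignment.

p = False, q = False, r = False, s = False, t = False, u = False, v = False, w = False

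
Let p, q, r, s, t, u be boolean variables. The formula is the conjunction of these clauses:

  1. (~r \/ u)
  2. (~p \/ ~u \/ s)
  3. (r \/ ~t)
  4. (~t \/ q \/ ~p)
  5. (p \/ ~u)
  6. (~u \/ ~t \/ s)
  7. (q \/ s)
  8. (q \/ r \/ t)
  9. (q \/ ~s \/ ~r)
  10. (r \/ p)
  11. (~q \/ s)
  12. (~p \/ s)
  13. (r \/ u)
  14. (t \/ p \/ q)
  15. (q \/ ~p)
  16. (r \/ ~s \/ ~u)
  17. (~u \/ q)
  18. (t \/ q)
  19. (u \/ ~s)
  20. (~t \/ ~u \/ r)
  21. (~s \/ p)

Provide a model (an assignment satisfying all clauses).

p=T, q=T, r=T, s=T, t=F, u=T

Check each clause:
  1. (u \/ ~r) — u is true.
  2. (~u \/ s \/ ~p) — s is true.
  3. (r \/ ~t) — r is true.
  4. (q \/ ~t \/ ~p) — q is true.
  5. (p \/ ~u) — p is true.
  6. (~u \/ s \/ ~t) — ~t is true.
  7. (s \/ q) — q is true.
  8. (r \/ q \/ t) — q is true.
  9. (~s \/ ~r \/ q) — q is true.
  10. (p \/ r) — p is true.
  11. (~q \/ s) — s is true.
  12. (~p \/ s) — s is true.
  13. (r \/ u) — r is true.
  14. (p \/ t \/ q) — p is true.
  15. (q \/ ~p) — q is true.
  16. (r \/ ~s \/ ~u) — r is true.
  17. (~u \/ q) — q is true.
  18. (q \/ t) — q is true.
  19. (u \/ ~s) — u is true.
  20. (~t \/ ~u \/ r) — r is true.
  21. (p \/ ~s) — p is true.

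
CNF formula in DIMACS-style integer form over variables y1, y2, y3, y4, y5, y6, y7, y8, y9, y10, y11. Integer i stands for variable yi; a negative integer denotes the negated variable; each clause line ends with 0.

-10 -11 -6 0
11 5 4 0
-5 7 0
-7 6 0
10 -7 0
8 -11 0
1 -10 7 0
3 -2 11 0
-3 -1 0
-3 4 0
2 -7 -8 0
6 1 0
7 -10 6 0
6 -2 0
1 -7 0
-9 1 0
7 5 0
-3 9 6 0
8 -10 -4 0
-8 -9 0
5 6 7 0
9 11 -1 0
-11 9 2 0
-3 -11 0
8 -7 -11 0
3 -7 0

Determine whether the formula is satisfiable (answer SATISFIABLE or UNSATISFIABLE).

y7 = True:
  propagation gives y6=True, y10=True, y11=False, y1=True; an empty clause results — contradiction.
y7 = False:
  propagation gives y5=False; an empty clause results — contradiction.
Every branch closes, so no satisfying assignment exists.

UNSATISFIABLE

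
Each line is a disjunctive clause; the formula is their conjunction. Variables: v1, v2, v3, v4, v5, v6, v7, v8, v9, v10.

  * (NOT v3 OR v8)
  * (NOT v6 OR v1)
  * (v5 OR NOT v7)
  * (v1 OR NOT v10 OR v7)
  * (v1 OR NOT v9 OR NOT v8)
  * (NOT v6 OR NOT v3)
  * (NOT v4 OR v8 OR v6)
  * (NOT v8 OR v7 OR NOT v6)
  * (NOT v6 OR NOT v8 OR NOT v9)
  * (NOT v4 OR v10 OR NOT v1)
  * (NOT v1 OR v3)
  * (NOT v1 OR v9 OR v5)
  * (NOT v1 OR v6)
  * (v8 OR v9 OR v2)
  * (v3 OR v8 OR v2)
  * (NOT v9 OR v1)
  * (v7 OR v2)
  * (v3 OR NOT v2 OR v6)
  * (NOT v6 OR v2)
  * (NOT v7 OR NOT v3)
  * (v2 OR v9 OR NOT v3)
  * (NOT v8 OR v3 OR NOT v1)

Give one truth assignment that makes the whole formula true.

v5 occurs only positively in the remaining clauses — set v5 = True.
Branch on v1: take v1 = False.
  then v6 is forced to False.
  then v9 is forced to False.
Set v2 = False and propagate.
  then v8 is forced to True.
  then v7 is forced to True.
  then v3 is forced to False.
v4, v10 are now unconstrained; take v4 = True, v10 = True.
Check each clause:
  1. (NOT v3 OR v8) — v8 is true.
  2. (v1 OR NOT v6) — NOT v6 is true.
  3. (NOT v7 OR v5) — v5 is true.
  4. (NOT v10 OR v7 OR v1) — v7 is true.
  5. (v1 OR NOT v9 OR NOT v8) — NOT v9 is true.
  6. (NOT v6 OR NOT v3) — NOT v6 is true.
  7. (v6 OR NOT v4 OR v8) — v8 is true.
  8. (NOT v6 OR NOT v8 OR v7) — NOT v6 is true.
  9. (NOT v8 OR NOT v9 OR NOT v6) — NOT v6 is true.
  10. (v10 OR NOT v1 OR NOT v4) — v10 is true.
  11. (v3 OR NOT v1) — NOT v1 is true.
  12. (v5 OR v9 OR NOT v1) — v5 is true.
  13. (NOT v1 OR v6) — NOT v1 is true.
  14. (v2 OR v9 OR v8) — v8 is true.
  15. (v3 OR v2 OR v8) — v8 is true.
  16. (NOT v9 OR v1) — NOT v9 is true.
  17. (v2 OR v7) — v7 is true.
  18. (NOT v2 OR v3 OR v6) — NOT v2 is true.
  19. (v2 OR NOT v6) — NOT v6 is true.
  20. (NOT v7 OR NOT v3) — NOT v3 is true.
  21. (NOT v3 OR v2 OR v9) — NOT v3 is true.
  22. (NOT v1 OR v3 OR NOT v8) — NOT v1 is true.

v1 = F, v2 = F, v3 = F, v4 = T, v5 = T, v6 = F, v7 = T, v8 = T, v9 = F, v10 = T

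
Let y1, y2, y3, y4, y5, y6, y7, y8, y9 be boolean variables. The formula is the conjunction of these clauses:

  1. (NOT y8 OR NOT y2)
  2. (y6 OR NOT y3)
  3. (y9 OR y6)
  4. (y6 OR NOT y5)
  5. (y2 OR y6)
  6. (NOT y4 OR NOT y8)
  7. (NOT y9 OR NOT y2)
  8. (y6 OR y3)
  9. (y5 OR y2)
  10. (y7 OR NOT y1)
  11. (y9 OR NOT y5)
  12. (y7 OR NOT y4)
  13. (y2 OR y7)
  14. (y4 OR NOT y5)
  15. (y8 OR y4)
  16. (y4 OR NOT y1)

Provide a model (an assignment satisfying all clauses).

Pure literal: y6 appears only positively; assign y6 = True.
y7 occurs only positively in the remaining clauses — set y7 = True.
Branch on y1: take y1 = True.
  then y4 is forced to True.
  then y8 is forced to False.
For the remaining variables, y2 = False, y3 = False, y5 = True, y9 = True works.
Every clause has at least one true literal under this assignment.

y1 = True, y2 = False, y3 = False, y4 = True, y5 = True, y6 = True, y7 = True, y8 = False, y9 = True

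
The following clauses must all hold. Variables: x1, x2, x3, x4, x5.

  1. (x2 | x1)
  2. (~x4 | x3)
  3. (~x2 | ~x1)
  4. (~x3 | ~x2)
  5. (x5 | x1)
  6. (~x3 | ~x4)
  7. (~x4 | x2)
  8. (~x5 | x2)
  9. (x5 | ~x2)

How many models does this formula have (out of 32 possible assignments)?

Satisfying assignments:
  x1=0 x2=1 x3=0 x4=0 x5=1
  x1=1 x2=0 x3=0 x4=0 x5=0
  x1=1 x2=0 x3=1 x4=0 x5=0
That's 3 in total.

3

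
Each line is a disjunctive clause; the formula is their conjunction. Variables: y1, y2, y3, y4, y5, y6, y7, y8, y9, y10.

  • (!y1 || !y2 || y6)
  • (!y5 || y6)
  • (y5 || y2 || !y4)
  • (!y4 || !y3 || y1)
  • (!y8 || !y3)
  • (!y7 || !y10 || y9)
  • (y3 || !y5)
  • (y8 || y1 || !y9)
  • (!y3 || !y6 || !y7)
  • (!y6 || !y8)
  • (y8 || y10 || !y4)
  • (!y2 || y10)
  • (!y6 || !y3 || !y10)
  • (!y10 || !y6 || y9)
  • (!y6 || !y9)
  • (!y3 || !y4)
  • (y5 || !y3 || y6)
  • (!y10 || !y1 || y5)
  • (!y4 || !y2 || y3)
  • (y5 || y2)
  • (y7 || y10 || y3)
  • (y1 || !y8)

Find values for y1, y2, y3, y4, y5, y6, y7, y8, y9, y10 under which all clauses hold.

y1=F  y2=T  y3=F  y4=F  y5=F  y6=F  y7=F  y8=F  y9=F  y10=T

y4 occurs only negated in the remaining clauses — set y4 = False.
Branch on y1: take y1 = False.
  then y8 is forced to False.
  then y9 is forced to False.
Try y2 = True.
  then y10 is forced to True.
  then y7 is forced to False.
  then y6 is forced to False.
  then y5 is forced to False.
  then y3 is forced to False.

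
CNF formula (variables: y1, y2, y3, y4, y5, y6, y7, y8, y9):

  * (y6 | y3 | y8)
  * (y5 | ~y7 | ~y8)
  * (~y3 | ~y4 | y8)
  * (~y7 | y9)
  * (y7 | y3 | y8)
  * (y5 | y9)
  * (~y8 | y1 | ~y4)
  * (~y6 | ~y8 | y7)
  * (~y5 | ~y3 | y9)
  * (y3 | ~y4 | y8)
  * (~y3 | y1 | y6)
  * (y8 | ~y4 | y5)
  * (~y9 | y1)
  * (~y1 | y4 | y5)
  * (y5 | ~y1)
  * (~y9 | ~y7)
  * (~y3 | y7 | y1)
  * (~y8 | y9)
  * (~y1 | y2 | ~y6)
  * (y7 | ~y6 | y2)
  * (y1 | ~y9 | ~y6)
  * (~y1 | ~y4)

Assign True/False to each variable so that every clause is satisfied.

y1 = T  y2 = T  y3 = F  y4 = F  y5 = T  y6 = F  y7 = F  y8 = T  y9 = T

Pure literal: y2 appears only positively; assign y2 = True.
Set y1 = True and propagate.
  then y5 is forced to True.
  then y4 is forced to False.
Set y3 = False and propagate.
Set y6 = False and propagate.
  then y8 is forced to True.
  then y9 is forced to True.
  then y7 is forced to False.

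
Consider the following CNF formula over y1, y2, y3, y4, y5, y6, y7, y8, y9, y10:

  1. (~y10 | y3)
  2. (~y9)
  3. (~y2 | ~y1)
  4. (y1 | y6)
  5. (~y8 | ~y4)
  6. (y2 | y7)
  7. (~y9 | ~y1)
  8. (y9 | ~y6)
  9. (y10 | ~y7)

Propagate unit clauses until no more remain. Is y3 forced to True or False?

True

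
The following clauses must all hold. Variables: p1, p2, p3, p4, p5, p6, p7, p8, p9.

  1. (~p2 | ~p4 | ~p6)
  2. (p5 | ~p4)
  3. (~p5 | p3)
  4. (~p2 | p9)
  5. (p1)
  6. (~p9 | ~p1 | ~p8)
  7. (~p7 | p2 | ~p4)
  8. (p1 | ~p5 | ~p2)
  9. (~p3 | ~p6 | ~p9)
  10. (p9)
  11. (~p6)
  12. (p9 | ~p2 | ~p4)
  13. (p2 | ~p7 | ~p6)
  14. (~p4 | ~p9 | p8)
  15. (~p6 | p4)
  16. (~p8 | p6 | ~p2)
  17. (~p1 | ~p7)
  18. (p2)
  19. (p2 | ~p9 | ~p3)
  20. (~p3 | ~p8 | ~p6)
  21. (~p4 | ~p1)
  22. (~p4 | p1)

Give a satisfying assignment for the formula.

p1 = T, p2 = T, p3 = F, p4 = F, p5 = F, p6 = F, p7 = F, p8 = F, p9 = T

Check each clause:
  1. (~p2 | ~p6 | ~p4) — ~p6 is true.
  2. (~p4 | p5) — ~p4 is true.
  3. (p3 | ~p5) — ~p5 is true.
  4. (~p2 | p9) — p9 is true.
  5. (p1) — p1 is true.
  6. (~p1 | ~p9 | ~p8) — ~p8 is true.
  7. (~p7 | p2 | ~p4) — ~p7 is true.
  8. (~p2 | ~p5 | p1) — p1 is true.
  9. (~p9 | ~p3 | ~p6) — ~p6 is true.
  10. (p9) — p9 is true.
  11. (~p6) — ~p6 is true.
  12. (~p4 | ~p2 | p9) — p9 is true.
  13. (~p6 | ~p7 | p2) — ~p7 is true.
  14. (~p4 | p8 | ~p9) — ~p4 is true.
  15. (~p6 | p4) — ~p6 is true.
  16. (p6 | ~p2 | ~p8) — ~p8 is true.
  17. (~p7 | ~p1) — ~p7 is true.
  18. (p2) — p2 is true.
  19. (~p3 | p2 | ~p9) — p2 is true.
  20. (~p6 | ~p3 | ~p8) — ~p8 is true.
  21. (~p4 | ~p1) — ~p4 is true.
  22. (~p4 | p1) — p1 is true.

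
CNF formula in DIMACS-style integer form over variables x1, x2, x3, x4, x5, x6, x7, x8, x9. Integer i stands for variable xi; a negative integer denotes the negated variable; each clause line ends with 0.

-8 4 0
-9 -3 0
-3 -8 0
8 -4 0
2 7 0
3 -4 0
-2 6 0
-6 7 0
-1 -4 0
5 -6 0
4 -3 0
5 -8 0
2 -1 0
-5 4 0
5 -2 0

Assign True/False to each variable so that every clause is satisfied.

x1=False, x2=False, x3=False, x4=False, x5=False, x6=False, x7=True, x8=False, x9=True

x1 occurs only negated in the remaining clauses — set x1 = False.
Pure literal: x7 appears only positively; assign x7 = True.
Set x2 = False and propagate.
The remaining clauses are satisfied by x3 = False, x4 = False, x5 = False, x6 = False, x8 = False, x9 = True.
Every clause has at least one true literal under this assignment.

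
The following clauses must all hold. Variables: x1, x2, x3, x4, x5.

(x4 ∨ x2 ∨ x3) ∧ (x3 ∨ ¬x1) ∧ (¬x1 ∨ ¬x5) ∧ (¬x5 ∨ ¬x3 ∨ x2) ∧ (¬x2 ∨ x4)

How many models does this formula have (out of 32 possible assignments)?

11

Case analysis on x2 and x3:
  x2=1, x3=1: remaining (x1,x4,x5) ∈ {(0,1,0); (0,1,1); (1,1,0)} — 3.
  x2=1, x3=0: remaining (x1,x4,x5) ∈ {(0,1,0); (0,1,1)} — 2.
  x2=0, x3=1: remaining (x1,x4,x5) ∈ {(0,0,0); (0,1,0); (1,0,0); (1,1,0)} — 4.
  x2=0, x3=0: remaining (x1,x4,x5) ∈ {(0,1,0); (0,1,1)} — 2.
Total: 3 + 2 + 4 + 2 = 11.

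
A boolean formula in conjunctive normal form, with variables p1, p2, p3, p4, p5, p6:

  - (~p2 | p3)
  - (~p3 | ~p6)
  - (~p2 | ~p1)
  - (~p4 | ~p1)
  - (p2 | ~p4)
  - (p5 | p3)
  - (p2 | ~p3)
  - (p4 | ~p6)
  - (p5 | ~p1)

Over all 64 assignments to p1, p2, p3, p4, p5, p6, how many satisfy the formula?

The models are:
  p1=0 p2=0 p3=0 p4=0 p5=1 p6=0
  p1=0 p2=1 p3=1 p4=0 p5=0 p6=0
  p1=0 p2=1 p3=1 p4=0 p5=1 p6=0
  p1=0 p2=1 p3=1 p4=1 p5=0 p6=0
  p1=0 p2=1 p3=1 p4=1 p5=1 p6=0
  p1=1 p2=0 p3=0 p4=0 p5=1 p6=0
That's 6 in total.

6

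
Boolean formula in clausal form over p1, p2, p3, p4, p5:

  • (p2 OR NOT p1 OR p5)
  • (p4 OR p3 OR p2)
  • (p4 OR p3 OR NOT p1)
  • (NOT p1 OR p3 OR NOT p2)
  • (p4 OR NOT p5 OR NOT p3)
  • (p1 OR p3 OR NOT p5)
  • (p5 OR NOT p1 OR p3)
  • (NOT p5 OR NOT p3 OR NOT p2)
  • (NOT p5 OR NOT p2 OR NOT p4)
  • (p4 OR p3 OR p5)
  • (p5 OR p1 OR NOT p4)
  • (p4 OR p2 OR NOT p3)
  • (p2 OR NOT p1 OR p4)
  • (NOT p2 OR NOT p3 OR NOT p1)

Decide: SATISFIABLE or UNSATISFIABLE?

SATISFIABLE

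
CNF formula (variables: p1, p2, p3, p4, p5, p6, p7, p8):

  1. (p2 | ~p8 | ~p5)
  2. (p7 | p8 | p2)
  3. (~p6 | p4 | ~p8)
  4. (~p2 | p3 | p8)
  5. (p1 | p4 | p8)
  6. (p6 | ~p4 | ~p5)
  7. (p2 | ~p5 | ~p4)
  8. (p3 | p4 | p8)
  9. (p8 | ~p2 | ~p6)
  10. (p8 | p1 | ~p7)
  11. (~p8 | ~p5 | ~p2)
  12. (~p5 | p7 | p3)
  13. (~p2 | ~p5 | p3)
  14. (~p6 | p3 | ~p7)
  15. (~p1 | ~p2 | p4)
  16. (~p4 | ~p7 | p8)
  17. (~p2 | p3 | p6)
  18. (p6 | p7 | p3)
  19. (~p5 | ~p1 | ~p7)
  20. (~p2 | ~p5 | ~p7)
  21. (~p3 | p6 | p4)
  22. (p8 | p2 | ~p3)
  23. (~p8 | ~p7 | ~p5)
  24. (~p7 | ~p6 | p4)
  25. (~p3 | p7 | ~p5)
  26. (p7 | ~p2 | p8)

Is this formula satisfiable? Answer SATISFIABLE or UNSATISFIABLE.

Pure literal: p5 appears only negated; assign p5 = False.
Branch on p1: take p1 = True.
Branch on p2: take p2 = False.
For the remaining variables, p3 = False, p4 = False, p6 = False, p7 = True, p8 = True works.
So p1=True, p2=False, p3=False, p4=False, p5=False, p6=False, p7=True, p8=True is a satisfying assignment.

SATISFIABLE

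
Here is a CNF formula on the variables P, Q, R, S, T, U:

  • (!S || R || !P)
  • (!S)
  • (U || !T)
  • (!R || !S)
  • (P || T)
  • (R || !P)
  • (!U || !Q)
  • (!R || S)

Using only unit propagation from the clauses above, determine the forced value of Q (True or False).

False

(!S) stands alone — S = False.
In (!R || S), S is now false; !R must hold, so R = False.
In (!P || R), R is now false; !P must hold, so P = False.
In (T || P), P is now false; T must hold, so T = True.
(U || !T): since T = True, the clause reduces to (U). U = True.
From (!Q || !U) and U = True: Q = False.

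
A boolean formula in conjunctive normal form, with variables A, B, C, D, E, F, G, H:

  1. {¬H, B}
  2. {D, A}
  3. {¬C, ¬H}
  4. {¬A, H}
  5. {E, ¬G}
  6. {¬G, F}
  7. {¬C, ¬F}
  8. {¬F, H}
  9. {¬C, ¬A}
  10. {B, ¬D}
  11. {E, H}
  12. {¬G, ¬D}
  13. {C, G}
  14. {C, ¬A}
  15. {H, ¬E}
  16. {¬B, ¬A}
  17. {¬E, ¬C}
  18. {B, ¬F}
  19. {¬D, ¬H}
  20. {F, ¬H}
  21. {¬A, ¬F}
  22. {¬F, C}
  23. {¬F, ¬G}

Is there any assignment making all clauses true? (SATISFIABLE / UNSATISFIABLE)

UNSATISFIABLE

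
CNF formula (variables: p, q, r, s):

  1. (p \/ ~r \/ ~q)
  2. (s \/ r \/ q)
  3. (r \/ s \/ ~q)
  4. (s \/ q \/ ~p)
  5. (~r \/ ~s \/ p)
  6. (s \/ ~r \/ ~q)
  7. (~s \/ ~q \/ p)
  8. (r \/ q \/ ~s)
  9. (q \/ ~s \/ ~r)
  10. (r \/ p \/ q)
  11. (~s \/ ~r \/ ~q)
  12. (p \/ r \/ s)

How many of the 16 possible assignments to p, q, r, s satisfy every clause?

Satisfying assignments:
  p=0 q=0 r=1 s=0
  p=1 q=1 r=0 s=1
Count: 2.

2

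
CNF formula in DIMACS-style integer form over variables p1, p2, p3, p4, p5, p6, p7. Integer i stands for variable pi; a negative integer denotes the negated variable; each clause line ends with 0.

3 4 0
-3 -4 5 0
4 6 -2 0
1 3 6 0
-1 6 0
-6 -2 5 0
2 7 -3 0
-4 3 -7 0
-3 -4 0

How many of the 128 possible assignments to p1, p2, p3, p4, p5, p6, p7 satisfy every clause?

16

Split on p3, then p4.
  p3=T, p4=T: a clause becomes empty — 0.
  p3=T, p4=F: 10 of the 32 assignments to (p1,p2,p5,p6,p7) work.
  p3=F, p4=T: p1 free; 3 ways for (p2,p5,p6,p7) × 2^1 = 6.
  p3=F, p4=F: a clause becomes empty — 0.
Total: 0 + 10 + 6 + 0 = 16.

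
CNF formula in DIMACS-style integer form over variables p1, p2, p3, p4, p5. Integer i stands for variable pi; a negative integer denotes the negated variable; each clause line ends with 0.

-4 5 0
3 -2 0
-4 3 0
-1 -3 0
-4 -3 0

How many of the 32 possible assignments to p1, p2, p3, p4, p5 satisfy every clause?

Split on p3, then p4.
  p3=1, p4=1: a clause becomes empty — 0.
  p3=1, p4=0: remaining (p1,p2,p5) ∈ {(0,0,0); (0,0,1); (0,1,0); (0,1,1)} — 4.
  p3=0, p4=1: a clause becomes empty — 0.
  p3=0, p4=0: remaining (p1,p2,p5) ∈ {(0,0,0); (0,0,1); (1,0,0); (1,0,1)} — 4.
Total: 0 + 4 + 0 + 4 = 8.

8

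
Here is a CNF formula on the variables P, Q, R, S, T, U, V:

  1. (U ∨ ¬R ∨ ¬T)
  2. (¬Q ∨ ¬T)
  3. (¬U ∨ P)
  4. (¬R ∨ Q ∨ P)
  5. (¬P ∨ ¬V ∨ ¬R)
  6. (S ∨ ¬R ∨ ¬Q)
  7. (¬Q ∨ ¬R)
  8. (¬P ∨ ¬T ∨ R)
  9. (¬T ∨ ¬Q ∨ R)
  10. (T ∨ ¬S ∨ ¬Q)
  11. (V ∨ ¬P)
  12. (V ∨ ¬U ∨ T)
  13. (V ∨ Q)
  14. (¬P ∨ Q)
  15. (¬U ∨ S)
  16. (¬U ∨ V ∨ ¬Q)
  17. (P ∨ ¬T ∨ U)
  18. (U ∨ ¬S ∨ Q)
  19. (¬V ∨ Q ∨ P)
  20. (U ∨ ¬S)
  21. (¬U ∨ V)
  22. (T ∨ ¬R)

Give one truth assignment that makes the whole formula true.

P = F  Q = T  R = F  S = F  T = F  U = F  V = F

Set P = False and propagate.
  then U is forced to False.
  then T is forced to False.
  then S is forced to False.
  then R is forced to False.
Try Q = True.
V is now unconstrained; take V = False.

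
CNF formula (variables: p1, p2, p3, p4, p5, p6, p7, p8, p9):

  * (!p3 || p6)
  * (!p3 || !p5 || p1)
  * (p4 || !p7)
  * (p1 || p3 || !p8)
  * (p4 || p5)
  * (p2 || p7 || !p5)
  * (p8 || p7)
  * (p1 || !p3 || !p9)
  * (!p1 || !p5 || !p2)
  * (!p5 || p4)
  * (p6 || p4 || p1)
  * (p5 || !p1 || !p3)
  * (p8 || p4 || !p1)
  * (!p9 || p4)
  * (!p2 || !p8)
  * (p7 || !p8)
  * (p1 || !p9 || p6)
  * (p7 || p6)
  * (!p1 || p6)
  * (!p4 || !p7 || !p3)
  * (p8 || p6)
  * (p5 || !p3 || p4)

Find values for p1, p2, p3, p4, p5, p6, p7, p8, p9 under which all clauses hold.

p1=0, p2=1, p3=0, p4=1, p5=1, p6=1, p7=1, p8=0, p9=0

Pure literal: p6 appears only positively; assign p6 = True.
p9 occurs only negated in the remaining clauses — set p9 = False.
Set p1 = False and propagate.
The remaining clauses are satisfied by p2 = True, p3 = False, p4 = True, p5 = True, p7 = True, p8 = False.
Every clause has at least one true literal under this assignment.
Check each clause:
  1. (p6 || !p3) — !p3 is true.
  2. (p1 || !p3 || !p5) — !p3 is true.
  3. (!p7 || p4) — p4 is true.
  4. (p3 || p1 || !p8) — !p8 is true.
  5. (p4 || p5) — p4 is true.
  6. (p2 || p7 || !p5) — p2 is true.
  7. (p7 || p8) — p7 is true.
  8. (!p3 || !p9 || p1) — !p3 is true.
  9. (!p2 || !p1 || !p5) — !p1 is true.
  10. (p4 || !p5) — p4 is true.
  11. (p6 || p1 || p4) — p4 is true.
  12. (!p3 || p5 || !p1) — !p3 is true.
  13. (!p1 || p8 || p4) — p4 is true.
  14. (!p9 || p4) — p4 is true.
  15. (!p8 || !p2) — !p8 is true.
  16. (!p8 || p7) — !p8 is true.
  17. (p6 || !p9 || p1) — p6 is true.
  18. (p6 || p7) — p6 is true.
  19. (p6 || !p1) — !p1 is true.
  20. (!p3 || !p7 || !p4) — !p3 is true.
  21. (p6 || p8) — p6 is true.
  22. (!p3 || p5 || p4) — !p3 is true.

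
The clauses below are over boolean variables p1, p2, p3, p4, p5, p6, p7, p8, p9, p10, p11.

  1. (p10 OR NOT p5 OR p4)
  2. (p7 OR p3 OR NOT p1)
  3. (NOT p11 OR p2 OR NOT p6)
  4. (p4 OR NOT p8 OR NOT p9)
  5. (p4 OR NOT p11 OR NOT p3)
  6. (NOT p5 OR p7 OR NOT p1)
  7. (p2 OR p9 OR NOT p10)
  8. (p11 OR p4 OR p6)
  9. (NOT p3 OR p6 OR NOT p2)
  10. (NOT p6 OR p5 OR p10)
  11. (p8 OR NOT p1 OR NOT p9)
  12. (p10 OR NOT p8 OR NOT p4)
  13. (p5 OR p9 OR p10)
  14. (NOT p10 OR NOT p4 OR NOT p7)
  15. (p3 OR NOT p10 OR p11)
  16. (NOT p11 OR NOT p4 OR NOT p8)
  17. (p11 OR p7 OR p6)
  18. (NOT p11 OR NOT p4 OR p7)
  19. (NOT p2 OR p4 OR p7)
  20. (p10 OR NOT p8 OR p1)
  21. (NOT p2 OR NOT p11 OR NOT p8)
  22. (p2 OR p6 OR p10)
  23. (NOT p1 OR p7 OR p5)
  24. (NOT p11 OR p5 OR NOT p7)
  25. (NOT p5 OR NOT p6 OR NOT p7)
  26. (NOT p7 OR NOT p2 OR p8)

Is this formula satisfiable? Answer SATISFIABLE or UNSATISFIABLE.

SATISFIABLE

Branch on p1: take p1 = True.
Set p2 = True and propagate.
For the remaining variables, p3 = True, p4 = False, p5 = False, p6 = True, p7 = True, p8 = True, p9 = False, p10 = True, p11 = False works.
So p1=T, p2=T, p3=T, p4=F, p5=F, p6=T, p7=T, p8=T, p9=F, p10=T, p11=F is a satisfying assignment.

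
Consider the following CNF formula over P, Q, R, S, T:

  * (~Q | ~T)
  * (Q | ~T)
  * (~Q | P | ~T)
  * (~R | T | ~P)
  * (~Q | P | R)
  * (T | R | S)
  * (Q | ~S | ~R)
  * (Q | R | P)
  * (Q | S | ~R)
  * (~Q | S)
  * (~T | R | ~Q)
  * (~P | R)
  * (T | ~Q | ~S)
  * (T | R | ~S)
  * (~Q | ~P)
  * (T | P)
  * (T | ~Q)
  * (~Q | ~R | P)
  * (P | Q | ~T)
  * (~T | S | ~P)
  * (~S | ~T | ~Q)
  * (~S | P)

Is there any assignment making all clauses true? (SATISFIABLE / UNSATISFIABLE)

UNSATISFIABLE

Q = True:
  propagation gives T=False; an empty clause results — contradiction.
Q = False:
  propagation gives T=False, P=True, R=False; an empty clause results — contradiction.
Every branch closes, so no satisfying assignment exists.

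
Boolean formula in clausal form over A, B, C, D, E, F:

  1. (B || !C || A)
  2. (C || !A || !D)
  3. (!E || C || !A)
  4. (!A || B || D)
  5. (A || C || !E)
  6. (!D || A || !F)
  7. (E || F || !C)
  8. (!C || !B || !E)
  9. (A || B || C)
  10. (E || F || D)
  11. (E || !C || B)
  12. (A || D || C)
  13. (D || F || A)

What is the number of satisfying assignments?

7

The models are:
  A=F B=T C=F D=T E=F F=F
  A=F B=T C=T D=F E=F F=T
  A=T B=F C=T D=T E=T F=F
  A=T B=F C=T D=T E=T F=T
  A=T B=T C=F D=F E=F F=T
  A=T B=T C=T D=F E=F F=T
  A=T B=T C=T D=T E=F F=T
Count: 7.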